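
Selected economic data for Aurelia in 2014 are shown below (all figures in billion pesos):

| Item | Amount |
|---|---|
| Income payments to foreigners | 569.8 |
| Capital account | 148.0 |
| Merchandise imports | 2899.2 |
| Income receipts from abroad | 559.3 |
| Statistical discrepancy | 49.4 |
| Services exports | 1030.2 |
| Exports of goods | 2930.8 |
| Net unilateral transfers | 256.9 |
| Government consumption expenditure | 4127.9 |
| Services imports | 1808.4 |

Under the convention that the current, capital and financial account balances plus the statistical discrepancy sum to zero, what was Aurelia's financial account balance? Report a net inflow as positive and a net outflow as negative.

Goods balance = 2930.8 - 2899.2 = 31.6
Services balance = 1030.2 - 1808.4 = -778.2
Trade balance (goods + services) = 31.6 + (-778.2) = -746.6
Net primary income = 559.3 - 569.8 = -10.5
Net secondary income = 256.9
Current account = -746.6 + (-10.5) + 256.9 = -500.2
Financial account = -(-500.2 + 148.0 + 49.4) = 302.8

302.8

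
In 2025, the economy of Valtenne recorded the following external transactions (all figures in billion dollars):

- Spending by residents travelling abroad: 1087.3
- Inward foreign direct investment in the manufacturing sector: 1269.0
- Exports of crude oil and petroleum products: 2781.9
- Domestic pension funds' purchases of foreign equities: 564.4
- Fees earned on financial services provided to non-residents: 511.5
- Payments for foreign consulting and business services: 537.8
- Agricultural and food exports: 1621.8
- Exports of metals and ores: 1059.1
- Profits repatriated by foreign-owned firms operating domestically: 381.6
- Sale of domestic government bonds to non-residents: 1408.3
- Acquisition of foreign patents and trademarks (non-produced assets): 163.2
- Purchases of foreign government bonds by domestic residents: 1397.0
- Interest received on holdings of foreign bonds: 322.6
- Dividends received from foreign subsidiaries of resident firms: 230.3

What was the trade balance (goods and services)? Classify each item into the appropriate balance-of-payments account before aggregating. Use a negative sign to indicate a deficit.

4349.2

Goods: 2781.9 + 1059.1 + 1621.8 = 5462.8
Services: 511.5 - 537.8 - 1087.3 = -1113.6
Trade balance = 5462.8 + (-1113.6) = 4349.2
(Excluded from the trade balance — financial account: inward foreign direct investment in the manufacturing sector 1269.0, domestic pension funds' purchases of foreign equities 564.4, sale of domestic government bonds to non-residents 1408.3, purchases of foreign government bonds by domestic residents 1397.0; primary income: profits repatriated by foreign-owned firms operating domestically 381.6, interest received on holdings of foreign bonds 322.6, dividends received from foreign subsidiaries of resident firms 230.3; capital account: acquisition of foreign patents and trademarks (non-produced assets) 163.2.)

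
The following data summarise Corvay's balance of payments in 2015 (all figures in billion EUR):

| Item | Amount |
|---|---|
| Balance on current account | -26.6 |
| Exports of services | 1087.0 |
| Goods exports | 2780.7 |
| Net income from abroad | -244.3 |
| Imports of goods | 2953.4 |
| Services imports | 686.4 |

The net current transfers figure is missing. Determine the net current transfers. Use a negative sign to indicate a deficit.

Current account = goods balance + services balance + net primary income + net secondary income
Sum of the known components = -16.4
Net current transfers = CA - (known components) = -26.6 - (-16.4) = -10.2

-10.2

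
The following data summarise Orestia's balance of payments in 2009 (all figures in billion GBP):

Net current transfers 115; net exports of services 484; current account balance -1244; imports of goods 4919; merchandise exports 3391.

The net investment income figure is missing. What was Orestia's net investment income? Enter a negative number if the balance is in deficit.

Current account = goods balance + services balance + net primary income + net secondary income
Sum of the known components = -929
Net investment income = CA - (known components) = -1244 - (-929) = -315

-315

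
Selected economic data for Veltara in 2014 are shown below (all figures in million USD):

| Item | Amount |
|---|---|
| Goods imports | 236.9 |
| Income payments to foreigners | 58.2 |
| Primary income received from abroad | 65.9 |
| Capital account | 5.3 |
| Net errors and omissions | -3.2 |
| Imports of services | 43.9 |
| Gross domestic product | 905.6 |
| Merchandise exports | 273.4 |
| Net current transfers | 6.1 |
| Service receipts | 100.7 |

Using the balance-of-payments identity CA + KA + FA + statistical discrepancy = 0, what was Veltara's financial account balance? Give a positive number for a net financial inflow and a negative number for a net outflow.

Goods balance = 273.4 - 236.9 = 36.5
Services balance = 100.7 - 43.9 = 56.8
Trade balance (goods + services) = 36.5 + 56.8 = 93.3
Net primary income = 65.9 - 58.2 = 7.7
Net secondary income = 6.1
Current account = 93.3 + 7.7 + 6.1 = 107.1
Financial account = -(107.1 + 5.3 + (-3.2)) = -109.2

-109.2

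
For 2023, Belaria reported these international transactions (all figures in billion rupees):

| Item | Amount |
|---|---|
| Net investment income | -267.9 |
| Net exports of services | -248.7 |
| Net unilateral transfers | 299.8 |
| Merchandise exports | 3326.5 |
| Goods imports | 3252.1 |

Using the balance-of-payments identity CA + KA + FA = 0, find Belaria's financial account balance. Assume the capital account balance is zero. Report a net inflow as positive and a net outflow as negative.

Goods balance = 3326.5 - 3252.1 = 74.4
Services balance = -248.7
Trade balance (goods + services) = 74.4 + (-248.7) = -174.3
Net primary income = -267.9
Net secondary income = 299.8
Current account = -174.3 + (-267.9) + 299.8 = -142.4
Financial account = -(-142.4) = 142.4

142.4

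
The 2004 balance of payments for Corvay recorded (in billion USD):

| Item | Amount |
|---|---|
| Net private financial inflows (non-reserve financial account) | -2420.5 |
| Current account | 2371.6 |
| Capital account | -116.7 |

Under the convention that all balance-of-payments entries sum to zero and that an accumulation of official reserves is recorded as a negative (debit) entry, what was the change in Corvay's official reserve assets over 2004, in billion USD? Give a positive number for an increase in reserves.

Official reserve transactions balance = -(2371.6 + (-116.7) + (-2420.5)) = 165.6
An accumulation of reserves is recorded as a debit (negative entry), so the change in the stock of reserves is the negative of that balance.
Change in official reserves = -(165.6) = -165.6

-165.6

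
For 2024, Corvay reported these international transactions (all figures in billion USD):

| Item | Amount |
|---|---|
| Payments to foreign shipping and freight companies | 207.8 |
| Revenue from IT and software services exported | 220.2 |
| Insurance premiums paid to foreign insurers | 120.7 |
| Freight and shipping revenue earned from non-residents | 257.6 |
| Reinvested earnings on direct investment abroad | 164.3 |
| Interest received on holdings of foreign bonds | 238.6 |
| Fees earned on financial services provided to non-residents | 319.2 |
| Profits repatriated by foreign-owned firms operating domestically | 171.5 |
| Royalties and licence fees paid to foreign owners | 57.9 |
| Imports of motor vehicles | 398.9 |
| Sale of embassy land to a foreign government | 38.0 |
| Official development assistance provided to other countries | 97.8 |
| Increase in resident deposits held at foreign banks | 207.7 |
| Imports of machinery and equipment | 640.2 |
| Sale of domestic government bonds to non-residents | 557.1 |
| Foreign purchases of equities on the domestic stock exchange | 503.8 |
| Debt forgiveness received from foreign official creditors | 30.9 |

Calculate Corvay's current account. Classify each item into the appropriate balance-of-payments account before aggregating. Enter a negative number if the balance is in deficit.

Goods: -398.9 - 640.2 = -1039.1
Services: 319.2 - 120.7 - 207.8 + 220.2 - 57.9 + 257.6 = 410.6
Primary income: 238.6 - 171.5 + 164.3 = 231.4
Secondary income: -97.8
Current account = (-1039.1) + 410.6 + 231.4 + (-97.8) = -494.9
(Excluded from the current account — capital account: sale of embassy land to a foreign government 38.0, debt forgiveness received from foreign official creditors 30.9; financial account: increase in resident deposits held at foreign banks 207.7, sale of domestic government bonds to non-residents 557.1, foreign purchases of equities on the domestic stock exchange 503.8.)

-494.9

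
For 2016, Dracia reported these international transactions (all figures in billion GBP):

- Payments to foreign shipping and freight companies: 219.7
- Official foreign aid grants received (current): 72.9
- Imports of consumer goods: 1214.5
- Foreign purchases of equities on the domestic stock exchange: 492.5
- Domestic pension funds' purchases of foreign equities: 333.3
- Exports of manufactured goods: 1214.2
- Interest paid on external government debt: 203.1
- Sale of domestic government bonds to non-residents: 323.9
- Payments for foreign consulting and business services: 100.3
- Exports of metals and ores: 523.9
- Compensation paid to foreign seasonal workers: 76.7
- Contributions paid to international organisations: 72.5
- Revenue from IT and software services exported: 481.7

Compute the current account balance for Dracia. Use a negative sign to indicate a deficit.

Goods: 1214.2 - 1214.5 + 523.9 = 523.6
Services: 481.7 - 100.3 - 219.7 = 161.7
Primary income: -76.7 - 203.1 = -279.8
Secondary income: -72.5 + 72.9 = 0.4
Current account = 523.6 + 161.7 + (-279.8) + 0.4 = 405.9
(Excluded from the current account — financial account: foreign purchases of equities on the domestic stock exchange 492.5, domestic pension funds' purchases of foreign equities 333.3, sale of domestic government bonds to non-residents 323.9.)

405.9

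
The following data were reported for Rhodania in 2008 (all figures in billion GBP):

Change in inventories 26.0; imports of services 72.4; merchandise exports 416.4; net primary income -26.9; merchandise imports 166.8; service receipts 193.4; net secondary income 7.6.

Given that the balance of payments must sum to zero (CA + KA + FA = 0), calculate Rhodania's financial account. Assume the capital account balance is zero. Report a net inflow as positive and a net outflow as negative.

-351.3

Goods balance = 416.4 - 166.8 = 249.6
Services balance = 193.4 - 72.4 = 121.0
Trade balance (goods + services) = 249.6 + 121.0 = 370.6
Net primary income = -26.9
Net secondary income = 7.6
Current account = 370.6 + (-26.9) + 7.6 = 351.3
Financial account = -(351.3) = -351.3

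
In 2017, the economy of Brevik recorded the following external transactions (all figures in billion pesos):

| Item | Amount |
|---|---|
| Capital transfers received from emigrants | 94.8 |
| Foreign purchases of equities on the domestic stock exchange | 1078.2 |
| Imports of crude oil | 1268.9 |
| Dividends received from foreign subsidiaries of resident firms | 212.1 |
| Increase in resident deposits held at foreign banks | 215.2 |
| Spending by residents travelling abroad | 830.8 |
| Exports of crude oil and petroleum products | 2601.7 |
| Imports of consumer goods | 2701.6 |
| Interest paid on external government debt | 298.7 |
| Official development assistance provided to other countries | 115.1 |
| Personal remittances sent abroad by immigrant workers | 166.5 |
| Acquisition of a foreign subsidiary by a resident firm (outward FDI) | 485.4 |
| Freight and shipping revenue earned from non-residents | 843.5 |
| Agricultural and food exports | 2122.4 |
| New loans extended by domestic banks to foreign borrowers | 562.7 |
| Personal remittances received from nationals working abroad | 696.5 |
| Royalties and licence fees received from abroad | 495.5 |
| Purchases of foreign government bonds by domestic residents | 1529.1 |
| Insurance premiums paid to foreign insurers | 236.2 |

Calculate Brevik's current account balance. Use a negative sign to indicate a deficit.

1353.9

Goods: 2122.4 - 1268.9 - 2701.6 + 2601.7 = 753.6
Services: -830.8 - 236.2 + 843.5 + 495.5 = 272.0
Primary income: -298.7 + 212.1 = -86.6
Secondary income: -115.1 + 696.5 - 166.5 = 414.9
Current account = 753.6 + 272.0 + (-86.6) + 414.9 = 1353.9
(Excluded from the current account — capital account: capital transfers received from emigrants 94.8; financial account: foreign purchases of equities on the domestic stock exchange 1078.2, increase in resident deposits held at foreign banks 215.2, acquisition of a foreign subsidiary by a resident firm (outward FDI) 485.4, new loans extended by domestic banks to foreign borrowers 562.7, purchases of foreign government bonds by domestic residents 1529.1.)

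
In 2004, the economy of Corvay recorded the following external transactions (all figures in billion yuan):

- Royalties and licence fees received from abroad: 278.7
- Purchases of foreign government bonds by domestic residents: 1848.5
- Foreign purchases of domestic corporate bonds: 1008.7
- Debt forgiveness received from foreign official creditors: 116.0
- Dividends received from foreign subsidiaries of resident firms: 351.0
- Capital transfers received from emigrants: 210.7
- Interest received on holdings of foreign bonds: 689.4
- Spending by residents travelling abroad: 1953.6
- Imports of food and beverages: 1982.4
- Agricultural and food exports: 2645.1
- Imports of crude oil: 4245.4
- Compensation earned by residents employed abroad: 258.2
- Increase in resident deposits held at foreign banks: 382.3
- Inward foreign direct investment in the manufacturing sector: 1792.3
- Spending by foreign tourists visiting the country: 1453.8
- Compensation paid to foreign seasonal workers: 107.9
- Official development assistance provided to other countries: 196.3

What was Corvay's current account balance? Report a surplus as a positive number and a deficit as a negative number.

Goods: -1982.4 + 2645.1 - 4245.4 = -3582.7
Services: 278.7 + 1453.8 - 1953.6 = -221.1
Primary income: -107.9 + 258.2 + 351.0 + 689.4 = 1190.7
Secondary income: -196.3
Current account = (-3582.7) + (-221.1) + 1190.7 + (-196.3) = -2809.4
(Excluded from the current account — financial account: purchases of foreign government bonds by domestic residents 1848.5, foreign purchases of domestic corporate bonds 1008.7, increase in resident deposits held at foreign banks 382.3, inward foreign direct investment in the manufacturing sector 1792.3; capital account: debt forgiveness received from foreign official creditors 116.0, capital transfers received from emigrants 210.7.)

-2809.4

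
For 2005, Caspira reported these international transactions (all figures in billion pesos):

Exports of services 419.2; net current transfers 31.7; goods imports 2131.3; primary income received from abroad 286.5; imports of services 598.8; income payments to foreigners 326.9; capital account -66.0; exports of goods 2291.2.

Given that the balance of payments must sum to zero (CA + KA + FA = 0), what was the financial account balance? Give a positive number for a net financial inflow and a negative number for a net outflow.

94.4

Goods balance = 2291.2 - 2131.3 = 159.9
Services balance = 419.2 - 598.8 = -179.6
Trade balance (goods + services) = 159.9 + (-179.6) = -19.7
Net primary income = 286.5 - 326.9 = -40.4
Net secondary income = 31.7
Current account = -19.7 + (-40.4) + 31.7 = -28.4
Financial account = -(-28.4 + (-66.0)) = 94.4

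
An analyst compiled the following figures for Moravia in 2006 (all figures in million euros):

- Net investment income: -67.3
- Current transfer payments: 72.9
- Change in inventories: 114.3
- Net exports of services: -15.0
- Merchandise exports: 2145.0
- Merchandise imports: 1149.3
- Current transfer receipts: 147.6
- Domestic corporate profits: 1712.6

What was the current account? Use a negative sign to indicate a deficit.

988.1

Goods balance = 2145.0 - 1149.3 = 995.7
Services balance = -15.0
Trade balance (goods + services) = 995.7 + (-15.0) = 980.7
Net primary income = -67.3
Net secondary income = 147.6 - 72.9 = 74.7
Current account = 980.7 + (-67.3) + 74.7 = 988.1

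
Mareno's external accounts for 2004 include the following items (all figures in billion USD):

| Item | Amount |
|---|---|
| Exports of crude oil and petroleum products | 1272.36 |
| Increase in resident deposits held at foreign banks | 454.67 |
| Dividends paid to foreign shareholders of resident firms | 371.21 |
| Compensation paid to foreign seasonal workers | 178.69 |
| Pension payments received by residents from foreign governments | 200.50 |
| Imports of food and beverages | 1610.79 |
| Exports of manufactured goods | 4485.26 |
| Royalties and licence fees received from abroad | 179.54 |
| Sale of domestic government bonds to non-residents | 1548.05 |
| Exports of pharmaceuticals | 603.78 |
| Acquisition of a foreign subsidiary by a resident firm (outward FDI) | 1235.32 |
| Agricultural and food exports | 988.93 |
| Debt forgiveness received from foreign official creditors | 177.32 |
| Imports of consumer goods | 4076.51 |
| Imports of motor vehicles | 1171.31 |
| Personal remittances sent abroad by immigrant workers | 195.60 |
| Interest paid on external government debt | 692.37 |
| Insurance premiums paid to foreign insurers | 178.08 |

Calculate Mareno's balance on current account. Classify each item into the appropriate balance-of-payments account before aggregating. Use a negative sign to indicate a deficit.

-744.19

Goods: 4485.26 - 1171.31 - 1610.79 + 603.78 + 1272.36 + 988.93 - 4076.51 = 491.72
Services: 179.54 - 178.08 = 1.46
Primary income: -371.21 - 178.69 - 692.37 = -1242.27
Secondary income: -195.60 + 200.50 = 4.90
Current account = 491.72 + 1.46 + (-1242.27) + 4.90 = -744.19
(Excluded from the current account — financial account: increase in resident deposits held at foreign banks 454.67, sale of domestic government bonds to non-residents 1548.05, acquisition of a foreign subsidiary by a resident firm (outward FDI) 1235.32; capital account: debt forgiveness received from foreign official creditors 177.32.)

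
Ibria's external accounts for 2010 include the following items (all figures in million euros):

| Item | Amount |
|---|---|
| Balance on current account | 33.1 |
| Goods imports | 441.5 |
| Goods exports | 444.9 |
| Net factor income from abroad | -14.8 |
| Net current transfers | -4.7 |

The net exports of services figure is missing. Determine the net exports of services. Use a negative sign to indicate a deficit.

49.2

Current account = goods balance + services balance + net primary income + net secondary income
Sum of the known components = -16.1
Net exports of services = CA - (known components) = 33.1 - (-16.1) = 49.2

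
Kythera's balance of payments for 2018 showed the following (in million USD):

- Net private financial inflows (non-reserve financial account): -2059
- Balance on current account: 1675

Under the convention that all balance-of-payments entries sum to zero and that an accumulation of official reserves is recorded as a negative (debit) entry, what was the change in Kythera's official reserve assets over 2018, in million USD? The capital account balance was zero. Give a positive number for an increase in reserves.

-384

Official reserve transactions balance = -(1675 + (-2059)) = 384
An accumulation of reserves is recorded as a debit (negative entry), so the change in the stock of reserves is the negative of that balance.
Change in official reserves = -(384) = -384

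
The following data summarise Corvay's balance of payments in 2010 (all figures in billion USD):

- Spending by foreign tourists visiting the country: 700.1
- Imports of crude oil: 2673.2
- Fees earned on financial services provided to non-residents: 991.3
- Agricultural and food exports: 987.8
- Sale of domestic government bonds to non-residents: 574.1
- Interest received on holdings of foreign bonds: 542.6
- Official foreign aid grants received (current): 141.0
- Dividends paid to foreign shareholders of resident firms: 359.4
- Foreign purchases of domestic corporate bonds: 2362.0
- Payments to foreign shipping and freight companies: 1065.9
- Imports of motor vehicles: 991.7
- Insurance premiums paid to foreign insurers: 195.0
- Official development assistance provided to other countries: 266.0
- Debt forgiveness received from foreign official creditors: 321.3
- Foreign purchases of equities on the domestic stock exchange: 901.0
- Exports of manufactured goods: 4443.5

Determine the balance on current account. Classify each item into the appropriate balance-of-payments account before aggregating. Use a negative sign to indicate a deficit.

Goods: 987.8 - 2673.2 + 4443.5 - 991.7 = 1766.4
Services: 991.3 - 195.0 - 1065.9 + 700.1 = 430.5
Primary income: 542.6 - 359.4 = 183.2
Secondary income: -266.0 + 141.0 = -125.0
Current account = 1766.4 + 430.5 + 183.2 + (-125.0) = 2255.1
(Excluded from the current account — financial account: sale of domestic government bonds to non-residents 574.1, foreign purchases of domestic corporate bonds 2362.0, foreign purchases of equities on the domestic stock exchange 901.0; capital account: debt forgiveness received from foreign official creditors 321.3.)

2255.1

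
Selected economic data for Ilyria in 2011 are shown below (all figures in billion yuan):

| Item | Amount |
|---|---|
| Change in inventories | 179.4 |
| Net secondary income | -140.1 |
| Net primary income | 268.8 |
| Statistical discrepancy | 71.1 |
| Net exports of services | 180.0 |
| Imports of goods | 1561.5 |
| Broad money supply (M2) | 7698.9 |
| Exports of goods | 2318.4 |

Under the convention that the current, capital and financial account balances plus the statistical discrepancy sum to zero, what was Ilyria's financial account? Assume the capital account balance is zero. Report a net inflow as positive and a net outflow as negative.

-1136.7

Goods balance = 2318.4 - 1561.5 = 756.9
Services balance = 180.0
Trade balance (goods + services) = 756.9 + 180.0 = 936.9
Net primary income = 268.8
Net secondary income = -140.1
Current account = 936.9 + 268.8 + (-140.1) = 1065.6
Financial account = -(1065.6 + 71.1) = -1136.7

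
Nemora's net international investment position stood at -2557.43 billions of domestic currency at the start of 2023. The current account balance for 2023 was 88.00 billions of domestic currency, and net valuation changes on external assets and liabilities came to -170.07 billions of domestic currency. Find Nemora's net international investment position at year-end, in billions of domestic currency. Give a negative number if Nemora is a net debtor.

Change in NIIP = current account + net valuation change = 88.00 + (-170.07) = -82.07
End-of-year NIIP = -2557.43 + (-82.07) = -2639.50

-2639.50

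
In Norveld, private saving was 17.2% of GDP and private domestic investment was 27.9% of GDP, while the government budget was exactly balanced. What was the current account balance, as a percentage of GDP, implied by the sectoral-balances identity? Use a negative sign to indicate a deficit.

-10.7

By the sectoral-balances identity, CA = (S_private - I) + (T - G).
Private balance = 17.2 - 27.9 = -10.7
Government balance (T - G) = 0
CA = -10.7 + -0.0 = -10.7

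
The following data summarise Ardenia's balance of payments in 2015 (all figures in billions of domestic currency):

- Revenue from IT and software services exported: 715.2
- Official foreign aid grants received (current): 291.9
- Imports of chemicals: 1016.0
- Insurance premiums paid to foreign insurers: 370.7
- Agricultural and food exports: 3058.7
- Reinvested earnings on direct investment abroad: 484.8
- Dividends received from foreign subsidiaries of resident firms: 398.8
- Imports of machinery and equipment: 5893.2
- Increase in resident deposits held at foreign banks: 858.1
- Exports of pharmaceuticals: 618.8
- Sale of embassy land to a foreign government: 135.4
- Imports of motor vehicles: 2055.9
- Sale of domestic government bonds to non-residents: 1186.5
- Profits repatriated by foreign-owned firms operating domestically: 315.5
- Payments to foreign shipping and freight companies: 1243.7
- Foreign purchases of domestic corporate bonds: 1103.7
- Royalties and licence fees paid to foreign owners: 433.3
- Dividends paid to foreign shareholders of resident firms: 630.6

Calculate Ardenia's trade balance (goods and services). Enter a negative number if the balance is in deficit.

-6620.1

Goods: -1016.0 - 5893.2 + 3058.7 + 618.8 - 2055.9 = -5287.6
Services: 715.2 - 433.3 - 370.7 - 1243.7 = -1332.5
Trade balance = -5287.6 + (-1332.5) = -6620.1
(Excluded from the trade balance — secondary income: official foreign aid grants received (current) 291.9; primary income: reinvested earnings on direct investment abroad 484.8, dividends received from foreign subsidiaries of resident firms 398.8, profits repatriated by foreign-owned firms operating domestically 315.5, dividends paid to foreign shareholders of resident firms 630.6; financial account: increase in resident deposits held at foreign banks 858.1, sale of domestic government bonds to non-residents 1186.5, foreign purchases of domestic corporate bonds 1103.7; capital account: sale of embassy land to a foreign government 135.4.)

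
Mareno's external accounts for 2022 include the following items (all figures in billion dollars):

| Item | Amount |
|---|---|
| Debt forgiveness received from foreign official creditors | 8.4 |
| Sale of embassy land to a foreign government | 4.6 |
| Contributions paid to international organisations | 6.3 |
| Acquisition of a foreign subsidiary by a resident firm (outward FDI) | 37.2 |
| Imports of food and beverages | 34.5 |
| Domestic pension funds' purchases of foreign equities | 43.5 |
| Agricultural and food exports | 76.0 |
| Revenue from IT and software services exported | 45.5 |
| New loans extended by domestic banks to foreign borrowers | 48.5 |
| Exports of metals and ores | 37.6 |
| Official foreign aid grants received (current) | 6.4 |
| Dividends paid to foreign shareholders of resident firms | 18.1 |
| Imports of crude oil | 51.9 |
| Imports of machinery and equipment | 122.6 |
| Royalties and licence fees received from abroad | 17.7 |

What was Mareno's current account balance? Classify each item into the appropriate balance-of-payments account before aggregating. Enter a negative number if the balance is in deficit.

Goods: -51.9 + 76.0 + 37.6 - 34.5 - 122.6 = -95.4
Services: 17.7 + 45.5 = 63.2
Primary income: -18.1
Secondary income: 6.4 - 6.3 = 0.1
Current account = (-95.4) + 63.2 + (-18.1) + 0.1 = -50.2
(Excluded from the current account — capital account: debt forgiveness received from foreign official creditors 8.4, sale of embassy land to a foreign government 4.6; financial account: acquisition of a foreign subsidiary by a resident firm (outward FDI) 37.2, domestic pension funds' purchases of foreign equities 43.5, new loans extended by domestic banks to foreign borrowers 48.5.)

-50.2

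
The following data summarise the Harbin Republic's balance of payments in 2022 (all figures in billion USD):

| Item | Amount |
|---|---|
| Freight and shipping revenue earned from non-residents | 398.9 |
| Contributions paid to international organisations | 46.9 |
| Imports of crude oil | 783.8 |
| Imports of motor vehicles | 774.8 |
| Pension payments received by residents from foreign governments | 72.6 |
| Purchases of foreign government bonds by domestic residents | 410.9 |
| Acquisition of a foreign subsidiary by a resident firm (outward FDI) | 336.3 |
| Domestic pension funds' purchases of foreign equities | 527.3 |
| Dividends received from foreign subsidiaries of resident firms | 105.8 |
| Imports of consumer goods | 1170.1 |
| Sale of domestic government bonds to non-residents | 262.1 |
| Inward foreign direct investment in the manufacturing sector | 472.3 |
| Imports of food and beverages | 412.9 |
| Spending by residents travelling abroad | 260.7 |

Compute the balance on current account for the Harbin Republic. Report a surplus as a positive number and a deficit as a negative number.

-2871.9

Goods: -774.8 - 412.9 - 1170.1 - 783.8 = -3141.6
Services: 398.9 - 260.7 = 138.2
Primary income: 105.8
Secondary income: 72.6 - 46.9 = 25.7
Current account = (-3141.6) + 138.2 + 105.8 + 25.7 = -2871.9
(Excluded from the current account — financial account: purchases of foreign government bonds by domestic residents 410.9, acquisition of a foreign subsidiary by a resident firm (outward FDI) 336.3, domestic pension funds' purchases of foreign equities 527.3, sale of domestic government bonds to non-residents 262.1, inward foreign direct investment in the manufacturing sector 472.3.)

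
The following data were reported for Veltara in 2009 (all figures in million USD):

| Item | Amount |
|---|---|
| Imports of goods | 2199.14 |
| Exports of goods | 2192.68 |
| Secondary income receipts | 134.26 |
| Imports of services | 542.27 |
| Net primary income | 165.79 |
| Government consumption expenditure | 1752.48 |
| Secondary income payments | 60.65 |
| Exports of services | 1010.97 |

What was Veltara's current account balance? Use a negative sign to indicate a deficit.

Goods balance = 2192.68 - 2199.14 = -6.46
Services balance = 1010.97 - 542.27 = 468.70
Trade balance (goods + services) = -6.46 + 468.70 = 462.24
Net primary income = 165.79
Net secondary income = 134.26 - 60.65 = 73.61
Current account = 462.24 + 165.79 + 73.61 = 701.64

701.64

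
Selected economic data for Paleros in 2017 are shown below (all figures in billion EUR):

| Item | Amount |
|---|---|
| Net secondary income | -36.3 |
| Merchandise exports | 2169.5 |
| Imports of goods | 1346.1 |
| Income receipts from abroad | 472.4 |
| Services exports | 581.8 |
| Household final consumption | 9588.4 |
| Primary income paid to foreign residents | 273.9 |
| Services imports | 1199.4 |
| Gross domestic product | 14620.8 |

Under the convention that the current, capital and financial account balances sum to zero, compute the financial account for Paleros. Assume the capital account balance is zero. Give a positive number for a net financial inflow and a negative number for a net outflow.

Goods balance = 2169.5 - 1346.1 = 823.4
Services balance = 581.8 - 1199.4 = -617.6
Trade balance (goods + services) = 823.4 + (-617.6) = 205.8
Net primary income = 472.4 - 273.9 = 198.5
Net secondary income = -36.3
Current account = 205.8 + 198.5 + (-36.3) = 368.0
Financial account = -(368.0) = -368.0

-368.0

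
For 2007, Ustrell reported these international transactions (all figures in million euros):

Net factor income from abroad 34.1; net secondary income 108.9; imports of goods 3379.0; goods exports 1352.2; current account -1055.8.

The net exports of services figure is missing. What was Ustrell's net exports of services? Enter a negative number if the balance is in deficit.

Current account = goods balance + services balance + net primary income + net secondary income
Sum of the known components = -1883.8
Net exports of services = CA - (known components) = -1055.8 - (-1883.8) = 828.0

828.0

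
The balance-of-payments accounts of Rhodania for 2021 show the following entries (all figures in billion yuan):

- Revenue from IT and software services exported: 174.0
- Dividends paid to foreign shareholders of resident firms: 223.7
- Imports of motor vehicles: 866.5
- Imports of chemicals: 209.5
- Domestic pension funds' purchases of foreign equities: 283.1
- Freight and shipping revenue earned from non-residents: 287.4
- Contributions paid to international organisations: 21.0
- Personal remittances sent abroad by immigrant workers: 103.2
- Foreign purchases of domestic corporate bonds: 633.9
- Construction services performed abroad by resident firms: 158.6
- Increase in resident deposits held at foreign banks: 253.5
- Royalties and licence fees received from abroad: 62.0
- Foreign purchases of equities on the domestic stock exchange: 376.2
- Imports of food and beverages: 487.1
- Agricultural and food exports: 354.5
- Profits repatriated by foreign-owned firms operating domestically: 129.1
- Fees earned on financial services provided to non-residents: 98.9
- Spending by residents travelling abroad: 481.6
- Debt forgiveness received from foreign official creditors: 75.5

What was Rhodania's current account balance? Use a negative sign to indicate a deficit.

-1386.3

Goods: -866.5 + 354.5 - 487.1 - 209.5 = -1208.6
Services: 174.0 + 98.9 + 287.4 + 62.0 - 481.6 + 158.6 = 299.3
Primary income: -223.7 - 129.1 = -352.8
Secondary income: -21.0 - 103.2 = -124.2
Current account = (-1208.6) + 299.3 + (-352.8) + (-124.2) = -1386.3
(Excluded from the current account — financial account: domestic pension funds' purchases of foreign equities 283.1, foreign purchases of domestic corporate bonds 633.9, increase in resident deposits held at foreign banks 253.5, foreign purchases of equities on the domestic stock exchange 376.2; capital account: debt forgiveness received from foreign official creditors 75.5.)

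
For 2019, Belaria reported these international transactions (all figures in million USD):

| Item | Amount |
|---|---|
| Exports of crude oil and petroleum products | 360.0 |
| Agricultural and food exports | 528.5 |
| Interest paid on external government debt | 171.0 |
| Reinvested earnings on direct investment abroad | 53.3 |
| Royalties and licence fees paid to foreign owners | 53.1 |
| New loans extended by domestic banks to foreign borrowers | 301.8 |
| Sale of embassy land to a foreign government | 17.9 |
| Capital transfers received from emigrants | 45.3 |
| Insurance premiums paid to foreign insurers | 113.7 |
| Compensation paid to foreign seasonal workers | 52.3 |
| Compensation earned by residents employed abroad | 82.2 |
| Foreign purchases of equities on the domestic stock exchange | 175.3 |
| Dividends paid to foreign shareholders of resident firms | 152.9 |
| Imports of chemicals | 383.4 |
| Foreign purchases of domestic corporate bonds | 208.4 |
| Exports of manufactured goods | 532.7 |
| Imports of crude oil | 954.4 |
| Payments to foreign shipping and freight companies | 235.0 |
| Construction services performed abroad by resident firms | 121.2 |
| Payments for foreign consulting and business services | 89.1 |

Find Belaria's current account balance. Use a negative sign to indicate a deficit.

-527.0

Goods: 532.7 + 528.5 - 383.4 - 954.4 + 360.0 = 83.4
Services: -89.1 + 121.2 - 53.1 - 235.0 - 113.7 = -369.7
Primary income: 82.2 + 53.3 - 52.3 - 171.0 - 152.9 = -240.7
Current account = 83.4 + (-369.7) + (-240.7) = -527.0
(Excluded from the current account — financial account: new loans extended by domestic banks to foreign borrowers 301.8, foreign purchases of equities on the domestic stock exchange 175.3, foreign purchases of domestic corporate bonds 208.4; capital account: sale of embassy land to a foreign government 17.9, capital transfers received from emigrants 45.3.)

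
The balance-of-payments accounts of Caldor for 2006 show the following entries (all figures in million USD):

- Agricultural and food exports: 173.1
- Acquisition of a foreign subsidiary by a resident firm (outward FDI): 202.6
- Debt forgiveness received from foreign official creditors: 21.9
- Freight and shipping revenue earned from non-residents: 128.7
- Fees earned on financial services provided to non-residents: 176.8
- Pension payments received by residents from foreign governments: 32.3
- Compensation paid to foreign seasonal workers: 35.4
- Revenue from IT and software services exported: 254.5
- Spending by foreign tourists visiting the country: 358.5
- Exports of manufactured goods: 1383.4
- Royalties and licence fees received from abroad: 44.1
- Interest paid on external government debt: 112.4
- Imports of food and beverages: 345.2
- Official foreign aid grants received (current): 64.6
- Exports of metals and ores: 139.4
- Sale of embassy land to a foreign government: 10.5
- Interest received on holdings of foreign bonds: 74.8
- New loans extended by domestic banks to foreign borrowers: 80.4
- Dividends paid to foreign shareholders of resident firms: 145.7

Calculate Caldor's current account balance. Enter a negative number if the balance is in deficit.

Goods: 1383.4 + 139.4 + 173.1 - 345.2 = 1350.7
Services: 128.7 + 44.1 + 254.5 + 358.5 + 176.8 = 962.6
Primary income: 74.8 - 35.4 - 145.7 - 112.4 = -218.7
Secondary income: 32.3 + 64.6 = 96.9
Current account = 1350.7 + 962.6 + (-218.7) + 96.9 = 2191.5
(Excluded from the current account — financial account: acquisition of a foreign subsidiary by a resident firm (outward FDI) 202.6, new loans extended by domestic banks to foreign borrowers 80.4; capital account: debt forgiveness received from foreign official creditors 21.9, sale of embassy land to a foreign government 10.5.)

2191.5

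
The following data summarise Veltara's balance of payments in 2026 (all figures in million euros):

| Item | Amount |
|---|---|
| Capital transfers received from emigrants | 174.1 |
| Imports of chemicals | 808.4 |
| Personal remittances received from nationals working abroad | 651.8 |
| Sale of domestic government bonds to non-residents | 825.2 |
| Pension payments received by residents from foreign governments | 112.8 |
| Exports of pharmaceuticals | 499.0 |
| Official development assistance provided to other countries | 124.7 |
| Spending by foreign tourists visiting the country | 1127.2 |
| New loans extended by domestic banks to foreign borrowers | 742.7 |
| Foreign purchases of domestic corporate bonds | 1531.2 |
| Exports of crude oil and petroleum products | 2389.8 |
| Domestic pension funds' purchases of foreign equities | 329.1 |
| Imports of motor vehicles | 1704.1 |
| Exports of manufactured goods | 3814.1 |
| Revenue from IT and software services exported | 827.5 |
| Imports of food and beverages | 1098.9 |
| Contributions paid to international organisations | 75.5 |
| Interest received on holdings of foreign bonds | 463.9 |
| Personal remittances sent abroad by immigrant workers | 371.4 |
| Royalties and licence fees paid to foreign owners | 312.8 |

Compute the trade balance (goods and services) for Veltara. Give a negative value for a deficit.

Goods: -1704.1 - 1098.9 + 499.0 + 2389.8 - 808.4 + 3814.1 = 3091.5
Services: -312.8 + 1127.2 + 827.5 = 1641.9
Trade balance = 3091.5 + 1641.9 = 4733.4
(Excluded from the trade balance — capital account: capital transfers received from emigrants 174.1; secondary income: personal remittances received from nationals working abroad 651.8, pension payments received by residents from foreign governments 112.8, official development assistance provided to other countries 124.7, contributions paid to international organisations 75.5, personal remittances sent abroad by immigrant workers 371.4; financial account: sale of domestic government bonds to non-residents 825.2, new loans extended by domestic banks to foreign borrowers 742.7, foreign purchases of domestic corporate bonds 1531.2, domestic pension funds' purchases of foreign equities 329.1; primary income: interest received on holdings of foreign bonds 463.9.)

4733.4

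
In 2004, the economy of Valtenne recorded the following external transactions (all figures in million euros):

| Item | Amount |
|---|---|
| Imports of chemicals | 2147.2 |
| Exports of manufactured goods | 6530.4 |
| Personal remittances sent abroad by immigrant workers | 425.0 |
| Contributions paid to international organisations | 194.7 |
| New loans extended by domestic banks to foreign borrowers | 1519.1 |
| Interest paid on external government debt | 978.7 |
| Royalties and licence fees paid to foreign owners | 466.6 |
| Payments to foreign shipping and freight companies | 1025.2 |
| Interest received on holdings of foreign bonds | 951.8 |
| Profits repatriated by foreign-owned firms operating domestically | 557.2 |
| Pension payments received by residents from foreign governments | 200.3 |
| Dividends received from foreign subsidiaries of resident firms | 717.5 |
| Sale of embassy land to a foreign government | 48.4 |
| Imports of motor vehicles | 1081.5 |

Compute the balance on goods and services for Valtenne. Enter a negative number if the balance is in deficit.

Goods: 6530.4 - 2147.2 - 1081.5 = 3301.7
Services: -466.6 - 1025.2 = -1491.8
Trade balance = 3301.7 + (-1491.8) = 1809.9
(Excluded from the trade balance — secondary income: personal remittances sent abroad by immigrant workers 425.0, contributions paid to international organisations 194.7, pension payments received by residents from foreign governments 200.3; financial account: new loans extended by domestic banks to foreign borrowers 1519.1; primary income: interest paid on external government debt 978.7, interest received on holdings of foreign bonds 951.8, profits repatriated by foreign-owned firms operating domestically 557.2, dividends received from foreign subsidiaries of resident firms 717.5; capital account: sale of embassy land to a foreign government 48.4.)

1809.9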